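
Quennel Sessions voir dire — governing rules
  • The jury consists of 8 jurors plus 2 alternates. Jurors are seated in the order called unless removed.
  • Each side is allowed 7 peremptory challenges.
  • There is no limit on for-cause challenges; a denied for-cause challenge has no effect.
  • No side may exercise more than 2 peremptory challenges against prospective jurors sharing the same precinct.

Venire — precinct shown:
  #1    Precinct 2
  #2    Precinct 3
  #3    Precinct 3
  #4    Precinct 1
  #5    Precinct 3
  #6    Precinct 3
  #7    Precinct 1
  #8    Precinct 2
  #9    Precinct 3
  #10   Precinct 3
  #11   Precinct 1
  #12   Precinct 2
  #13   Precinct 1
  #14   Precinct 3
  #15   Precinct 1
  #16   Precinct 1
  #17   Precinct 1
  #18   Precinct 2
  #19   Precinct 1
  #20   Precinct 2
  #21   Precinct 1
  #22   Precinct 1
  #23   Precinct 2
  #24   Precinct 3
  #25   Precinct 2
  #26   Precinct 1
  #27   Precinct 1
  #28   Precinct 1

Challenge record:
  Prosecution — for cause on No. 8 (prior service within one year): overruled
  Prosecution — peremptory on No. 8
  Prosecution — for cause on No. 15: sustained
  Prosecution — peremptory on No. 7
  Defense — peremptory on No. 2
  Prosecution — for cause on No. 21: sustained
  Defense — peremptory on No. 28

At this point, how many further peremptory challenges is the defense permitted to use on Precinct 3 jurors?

1

Defense peremptories so far: #2, #28 — 2 of 7 used, 5 left overall.
Against Precinct 3: #2 — 1 used; per-precinct cap 2 leaves 1.
Binding limit: min(5, 1) = 1.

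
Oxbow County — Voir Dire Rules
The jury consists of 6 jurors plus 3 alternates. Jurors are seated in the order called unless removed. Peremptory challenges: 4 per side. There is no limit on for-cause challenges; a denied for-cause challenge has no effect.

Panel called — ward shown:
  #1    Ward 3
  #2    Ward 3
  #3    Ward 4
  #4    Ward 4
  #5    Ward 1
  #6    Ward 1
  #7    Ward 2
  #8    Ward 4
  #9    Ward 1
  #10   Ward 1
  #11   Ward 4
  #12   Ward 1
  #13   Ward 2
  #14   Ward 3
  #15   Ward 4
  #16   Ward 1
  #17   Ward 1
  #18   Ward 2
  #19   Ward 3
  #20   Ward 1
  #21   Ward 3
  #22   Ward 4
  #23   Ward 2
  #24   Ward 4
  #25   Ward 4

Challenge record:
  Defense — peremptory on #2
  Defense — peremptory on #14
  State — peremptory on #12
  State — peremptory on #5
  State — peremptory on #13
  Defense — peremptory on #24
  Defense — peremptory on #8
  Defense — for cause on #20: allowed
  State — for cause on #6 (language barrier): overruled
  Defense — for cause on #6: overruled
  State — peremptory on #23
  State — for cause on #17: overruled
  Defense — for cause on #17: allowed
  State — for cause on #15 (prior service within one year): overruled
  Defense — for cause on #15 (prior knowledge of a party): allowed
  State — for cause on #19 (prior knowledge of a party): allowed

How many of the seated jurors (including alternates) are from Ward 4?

3

Removed: #2, #5, #8, #12, #13, #14, #15, #17, #19, #20, #23, #24.
Seated (9 incl. alternates): #1, #3, #4, #6, #7, #9, #10, #11, #16.
Of those, in Ward 4: #3, #4, #11 → 3.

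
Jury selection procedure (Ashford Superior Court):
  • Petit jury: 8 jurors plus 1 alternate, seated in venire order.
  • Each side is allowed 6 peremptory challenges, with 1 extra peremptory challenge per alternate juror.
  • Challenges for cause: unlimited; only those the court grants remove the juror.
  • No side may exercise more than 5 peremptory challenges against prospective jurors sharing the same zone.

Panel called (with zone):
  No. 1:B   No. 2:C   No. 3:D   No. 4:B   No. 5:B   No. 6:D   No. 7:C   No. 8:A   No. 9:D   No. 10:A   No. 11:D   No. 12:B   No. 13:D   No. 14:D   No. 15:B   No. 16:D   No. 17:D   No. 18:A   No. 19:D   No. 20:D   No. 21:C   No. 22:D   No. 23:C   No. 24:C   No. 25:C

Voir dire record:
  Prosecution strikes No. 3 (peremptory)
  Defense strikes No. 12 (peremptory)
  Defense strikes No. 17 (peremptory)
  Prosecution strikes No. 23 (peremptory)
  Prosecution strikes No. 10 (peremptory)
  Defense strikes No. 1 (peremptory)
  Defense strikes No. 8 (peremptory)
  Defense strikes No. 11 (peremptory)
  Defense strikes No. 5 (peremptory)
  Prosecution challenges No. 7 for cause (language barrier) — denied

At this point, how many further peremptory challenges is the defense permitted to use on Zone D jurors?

Defense peremptories so far: #12, #17, #1, #8, #11, #5 — 6 of 7 used, 1 left overall.
Against Zone D: #17, #11 — 2 used; per-zone cap 5 leaves 3.
Binding limit: min(1, 3) = 1.

1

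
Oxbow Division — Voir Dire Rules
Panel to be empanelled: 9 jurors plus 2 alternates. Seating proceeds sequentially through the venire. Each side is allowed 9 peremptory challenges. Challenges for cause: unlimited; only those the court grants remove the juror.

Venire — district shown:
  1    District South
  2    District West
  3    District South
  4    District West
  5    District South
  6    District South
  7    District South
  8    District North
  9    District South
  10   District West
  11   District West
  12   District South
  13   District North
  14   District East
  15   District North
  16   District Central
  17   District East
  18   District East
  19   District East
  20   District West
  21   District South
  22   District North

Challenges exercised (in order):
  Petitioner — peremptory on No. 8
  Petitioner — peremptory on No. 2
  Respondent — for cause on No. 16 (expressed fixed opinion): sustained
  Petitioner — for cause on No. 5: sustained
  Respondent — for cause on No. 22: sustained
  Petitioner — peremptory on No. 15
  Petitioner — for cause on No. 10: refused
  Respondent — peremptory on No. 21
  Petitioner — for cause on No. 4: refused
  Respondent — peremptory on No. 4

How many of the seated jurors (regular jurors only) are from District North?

Removed: #2, #4, #5, #8, #15, #16, #21, #22.
Seated jurors 1–9: #1, #3, #6, #7, #9, #10, #11, #12, #13 (alternates #14, #17 not counted).
Of those, in District North: #13 → 1.

1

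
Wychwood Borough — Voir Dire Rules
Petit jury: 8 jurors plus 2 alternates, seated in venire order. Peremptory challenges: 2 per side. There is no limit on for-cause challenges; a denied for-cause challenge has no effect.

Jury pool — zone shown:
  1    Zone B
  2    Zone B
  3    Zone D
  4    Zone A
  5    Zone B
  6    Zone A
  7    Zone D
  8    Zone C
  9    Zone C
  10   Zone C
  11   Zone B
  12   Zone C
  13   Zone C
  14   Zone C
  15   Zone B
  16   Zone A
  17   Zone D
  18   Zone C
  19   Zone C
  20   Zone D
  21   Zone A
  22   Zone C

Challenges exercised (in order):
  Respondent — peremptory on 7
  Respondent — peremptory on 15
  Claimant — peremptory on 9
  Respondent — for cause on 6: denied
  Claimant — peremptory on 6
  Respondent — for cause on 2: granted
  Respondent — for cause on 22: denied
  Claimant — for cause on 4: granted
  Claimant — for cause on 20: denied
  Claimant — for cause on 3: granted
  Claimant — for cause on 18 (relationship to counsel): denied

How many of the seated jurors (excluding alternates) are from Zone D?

Removed: #2, #3, #4, #6, #7, #9, #15.
Seated jurors 1–8: #1, #5, #8, #10, #11, #12, #13, #14 (alternates #16, #17 not counted).
None of those are in Zone D → 0.

0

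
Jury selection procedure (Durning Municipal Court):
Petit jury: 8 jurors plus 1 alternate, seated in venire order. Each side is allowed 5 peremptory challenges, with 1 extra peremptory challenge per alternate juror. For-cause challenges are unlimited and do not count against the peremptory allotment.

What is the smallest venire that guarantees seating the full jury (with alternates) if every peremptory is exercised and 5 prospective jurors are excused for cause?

26

Seats to fill: 8 + 1 alternates = 9.
Peremptories: 5 + 1×1 = 6 per side × 2 sides = 12.
For-cause removals: 5.
Minimum venire: 9 + 12 + 5 = 26.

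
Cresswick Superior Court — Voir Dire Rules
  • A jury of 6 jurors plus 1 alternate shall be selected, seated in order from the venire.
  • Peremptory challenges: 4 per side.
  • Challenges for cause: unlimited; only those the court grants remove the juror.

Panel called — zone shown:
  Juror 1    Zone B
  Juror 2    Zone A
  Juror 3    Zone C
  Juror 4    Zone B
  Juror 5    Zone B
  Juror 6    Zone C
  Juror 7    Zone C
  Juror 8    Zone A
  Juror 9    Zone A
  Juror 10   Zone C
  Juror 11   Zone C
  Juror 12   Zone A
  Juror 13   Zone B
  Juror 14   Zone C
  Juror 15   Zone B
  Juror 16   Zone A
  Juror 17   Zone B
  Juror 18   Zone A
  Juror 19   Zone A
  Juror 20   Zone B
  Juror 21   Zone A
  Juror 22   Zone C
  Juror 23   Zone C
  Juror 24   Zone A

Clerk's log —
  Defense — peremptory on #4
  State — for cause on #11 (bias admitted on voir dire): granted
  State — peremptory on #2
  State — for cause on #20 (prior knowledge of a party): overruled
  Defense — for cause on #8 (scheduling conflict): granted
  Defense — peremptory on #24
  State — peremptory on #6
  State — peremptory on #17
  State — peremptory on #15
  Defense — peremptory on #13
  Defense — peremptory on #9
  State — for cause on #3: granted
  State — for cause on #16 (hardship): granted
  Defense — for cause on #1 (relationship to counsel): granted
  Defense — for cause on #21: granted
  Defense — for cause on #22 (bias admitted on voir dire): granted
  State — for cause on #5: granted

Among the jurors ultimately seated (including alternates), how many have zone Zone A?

3

Removed: #1, #2, #3, #4, #5, #6, #8, #9, #11, #13, #15, #16, #17, #21, #22, #24.
Seated (7 incl. alternates): #7, #10, #12, #14, #18, #19, #20.
Of those, in Zone A: #12, #18, #19 → 3.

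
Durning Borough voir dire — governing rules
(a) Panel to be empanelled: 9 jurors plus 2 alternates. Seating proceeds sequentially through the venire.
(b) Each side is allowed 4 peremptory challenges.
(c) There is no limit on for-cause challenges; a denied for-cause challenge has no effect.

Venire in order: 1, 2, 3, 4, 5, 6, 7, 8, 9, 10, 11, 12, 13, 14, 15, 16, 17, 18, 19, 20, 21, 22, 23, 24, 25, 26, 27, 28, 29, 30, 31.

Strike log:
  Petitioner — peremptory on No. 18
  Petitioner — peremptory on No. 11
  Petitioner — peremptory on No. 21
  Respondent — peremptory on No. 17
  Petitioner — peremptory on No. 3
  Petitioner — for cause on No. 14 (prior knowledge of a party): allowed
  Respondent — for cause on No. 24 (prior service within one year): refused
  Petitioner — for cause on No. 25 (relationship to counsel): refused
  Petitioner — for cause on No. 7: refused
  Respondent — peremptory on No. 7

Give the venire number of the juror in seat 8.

10

Removed: #3, #7, #11, #14, #17, #18, #21. (#24, #25 stay — for-cause denied.)
Seating in order: seats 1–9 → #1, #2, #4, #5, #6, #8, #9, #10, #12; alternates → #13, #15.
So seat 8 is #10.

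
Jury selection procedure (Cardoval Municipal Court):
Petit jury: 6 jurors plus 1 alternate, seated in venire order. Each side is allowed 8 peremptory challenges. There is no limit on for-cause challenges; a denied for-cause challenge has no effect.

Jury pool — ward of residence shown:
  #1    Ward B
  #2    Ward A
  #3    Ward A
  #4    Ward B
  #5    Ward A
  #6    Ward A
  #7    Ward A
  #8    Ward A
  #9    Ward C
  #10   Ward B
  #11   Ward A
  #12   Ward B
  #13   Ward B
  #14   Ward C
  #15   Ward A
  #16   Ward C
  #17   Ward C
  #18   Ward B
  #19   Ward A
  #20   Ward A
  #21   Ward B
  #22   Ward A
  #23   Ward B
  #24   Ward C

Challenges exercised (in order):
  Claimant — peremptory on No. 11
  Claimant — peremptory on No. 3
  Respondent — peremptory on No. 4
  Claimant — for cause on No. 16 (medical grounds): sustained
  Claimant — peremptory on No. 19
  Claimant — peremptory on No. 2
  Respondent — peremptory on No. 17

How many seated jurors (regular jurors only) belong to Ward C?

Removed: #2, #3, #4, #11, #16, #17, #19.
Seated jurors 1–6: #1, #5, #6, #7, #8, #9 (alternates #10 not counted).
Of those, in Ward C: #9 → 1.

1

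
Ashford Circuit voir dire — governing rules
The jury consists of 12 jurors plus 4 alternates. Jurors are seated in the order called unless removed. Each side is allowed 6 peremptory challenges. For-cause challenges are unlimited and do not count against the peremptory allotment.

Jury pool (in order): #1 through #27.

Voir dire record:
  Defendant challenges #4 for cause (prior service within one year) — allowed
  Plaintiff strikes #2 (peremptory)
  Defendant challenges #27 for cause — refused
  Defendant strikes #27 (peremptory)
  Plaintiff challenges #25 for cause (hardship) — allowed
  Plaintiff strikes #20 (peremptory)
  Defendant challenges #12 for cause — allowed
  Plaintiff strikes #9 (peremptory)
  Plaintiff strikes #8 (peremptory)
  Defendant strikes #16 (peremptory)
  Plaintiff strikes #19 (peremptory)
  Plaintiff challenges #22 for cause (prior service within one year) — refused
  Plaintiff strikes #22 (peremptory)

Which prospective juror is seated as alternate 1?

21

Removed: #2, #4, #8, #9, #12, #16, #19, #20, #22, #25, #27.
Filling seats in venire order through position 13: #1, #3, #5, #6, #7, #10, #11, #13, #14, #15, #17, #18, #21.
So alternate 1 is #21.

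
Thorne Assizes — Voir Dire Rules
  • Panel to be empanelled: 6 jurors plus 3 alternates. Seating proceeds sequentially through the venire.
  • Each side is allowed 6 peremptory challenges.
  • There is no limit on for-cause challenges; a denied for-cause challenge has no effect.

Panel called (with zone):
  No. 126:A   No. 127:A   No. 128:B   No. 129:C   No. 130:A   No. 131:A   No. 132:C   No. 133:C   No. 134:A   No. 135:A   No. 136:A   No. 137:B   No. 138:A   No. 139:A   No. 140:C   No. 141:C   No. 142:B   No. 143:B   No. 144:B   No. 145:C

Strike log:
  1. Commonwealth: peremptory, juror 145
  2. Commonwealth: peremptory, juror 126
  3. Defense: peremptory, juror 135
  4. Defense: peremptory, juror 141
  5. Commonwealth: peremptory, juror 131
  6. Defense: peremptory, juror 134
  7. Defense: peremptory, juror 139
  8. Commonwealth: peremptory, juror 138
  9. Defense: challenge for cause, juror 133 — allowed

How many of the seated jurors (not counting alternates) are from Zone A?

Removed: #126, #131, #133, #134, #135, #138, #139, #141, #145.
Seated jurors 1–6: #127, #128, #129, #130, #132, #136 (alternates #137, #140, #142 not counted).
Of those, in Zone A: #127, #130, #136 → 3.

3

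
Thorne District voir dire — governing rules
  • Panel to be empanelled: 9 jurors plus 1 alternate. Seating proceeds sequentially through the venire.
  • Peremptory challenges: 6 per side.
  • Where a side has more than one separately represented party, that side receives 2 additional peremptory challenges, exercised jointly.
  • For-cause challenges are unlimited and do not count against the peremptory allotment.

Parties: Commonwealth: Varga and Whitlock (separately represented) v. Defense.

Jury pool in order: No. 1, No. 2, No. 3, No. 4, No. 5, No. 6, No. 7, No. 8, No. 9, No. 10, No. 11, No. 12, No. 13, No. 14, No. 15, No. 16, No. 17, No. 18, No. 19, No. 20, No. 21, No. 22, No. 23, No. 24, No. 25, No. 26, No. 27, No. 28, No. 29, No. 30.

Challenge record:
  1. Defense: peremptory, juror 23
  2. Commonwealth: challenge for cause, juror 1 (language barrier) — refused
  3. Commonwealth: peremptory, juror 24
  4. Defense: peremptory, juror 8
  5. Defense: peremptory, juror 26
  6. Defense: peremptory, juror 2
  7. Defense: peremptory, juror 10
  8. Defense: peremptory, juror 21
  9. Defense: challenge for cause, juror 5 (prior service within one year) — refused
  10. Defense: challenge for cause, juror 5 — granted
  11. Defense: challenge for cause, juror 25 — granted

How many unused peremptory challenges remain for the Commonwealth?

Commonwealth allotment: 6 base + 2 multi-party = 8.
Commonwealth peremptories used: #24 — 1 (the for-cause on #1 doesn't count).
Remaining: 8 − 1 = 7.

7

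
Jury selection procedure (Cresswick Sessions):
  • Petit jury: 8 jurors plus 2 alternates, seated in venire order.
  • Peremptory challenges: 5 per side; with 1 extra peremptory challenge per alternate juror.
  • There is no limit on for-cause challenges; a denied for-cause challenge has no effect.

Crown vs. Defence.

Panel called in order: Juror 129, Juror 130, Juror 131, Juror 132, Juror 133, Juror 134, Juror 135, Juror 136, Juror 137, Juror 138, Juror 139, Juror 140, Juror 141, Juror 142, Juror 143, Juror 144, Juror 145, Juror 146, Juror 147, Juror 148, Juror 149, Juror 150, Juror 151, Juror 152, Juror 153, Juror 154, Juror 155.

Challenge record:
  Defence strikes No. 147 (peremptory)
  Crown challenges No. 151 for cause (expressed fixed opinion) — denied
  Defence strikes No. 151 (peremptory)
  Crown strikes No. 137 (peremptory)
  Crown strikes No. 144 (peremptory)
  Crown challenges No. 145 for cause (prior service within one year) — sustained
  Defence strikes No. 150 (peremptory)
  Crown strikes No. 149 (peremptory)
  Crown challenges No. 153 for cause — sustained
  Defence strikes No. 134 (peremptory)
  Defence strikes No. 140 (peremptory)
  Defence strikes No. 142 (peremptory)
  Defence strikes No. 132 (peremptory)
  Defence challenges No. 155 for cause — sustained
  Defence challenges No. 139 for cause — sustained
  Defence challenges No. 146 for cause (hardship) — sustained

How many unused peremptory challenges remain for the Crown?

Crown allotment: 5 base + 1 × 2 alternates = 7.
Crown peremptories used: #137, #144, #149 — 3 (for-cause on #151, #145, #153 don't count).
Remaining: 7 − 3 = 4.

4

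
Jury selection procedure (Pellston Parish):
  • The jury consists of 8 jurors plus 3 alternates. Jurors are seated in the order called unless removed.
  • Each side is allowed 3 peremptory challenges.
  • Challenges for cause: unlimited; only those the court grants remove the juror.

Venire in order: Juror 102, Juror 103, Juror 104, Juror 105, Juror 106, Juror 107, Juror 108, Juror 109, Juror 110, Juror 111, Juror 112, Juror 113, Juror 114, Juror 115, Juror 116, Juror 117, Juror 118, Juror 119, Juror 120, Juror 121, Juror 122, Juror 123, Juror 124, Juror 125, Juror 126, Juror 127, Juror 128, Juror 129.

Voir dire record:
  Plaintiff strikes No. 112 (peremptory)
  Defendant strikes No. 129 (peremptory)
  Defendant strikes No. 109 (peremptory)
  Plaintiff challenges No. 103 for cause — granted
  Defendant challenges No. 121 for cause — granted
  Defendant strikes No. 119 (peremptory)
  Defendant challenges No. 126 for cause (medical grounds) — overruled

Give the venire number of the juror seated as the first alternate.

Removed: #103, #109, #112, #119, #121, #129. (#126 stays — for-cause denied.)
Filling seats in venire order through position 9: #102, #104, #105, #106, #107, #108, #110, #111, #113.
So alternate 1 is #113.

113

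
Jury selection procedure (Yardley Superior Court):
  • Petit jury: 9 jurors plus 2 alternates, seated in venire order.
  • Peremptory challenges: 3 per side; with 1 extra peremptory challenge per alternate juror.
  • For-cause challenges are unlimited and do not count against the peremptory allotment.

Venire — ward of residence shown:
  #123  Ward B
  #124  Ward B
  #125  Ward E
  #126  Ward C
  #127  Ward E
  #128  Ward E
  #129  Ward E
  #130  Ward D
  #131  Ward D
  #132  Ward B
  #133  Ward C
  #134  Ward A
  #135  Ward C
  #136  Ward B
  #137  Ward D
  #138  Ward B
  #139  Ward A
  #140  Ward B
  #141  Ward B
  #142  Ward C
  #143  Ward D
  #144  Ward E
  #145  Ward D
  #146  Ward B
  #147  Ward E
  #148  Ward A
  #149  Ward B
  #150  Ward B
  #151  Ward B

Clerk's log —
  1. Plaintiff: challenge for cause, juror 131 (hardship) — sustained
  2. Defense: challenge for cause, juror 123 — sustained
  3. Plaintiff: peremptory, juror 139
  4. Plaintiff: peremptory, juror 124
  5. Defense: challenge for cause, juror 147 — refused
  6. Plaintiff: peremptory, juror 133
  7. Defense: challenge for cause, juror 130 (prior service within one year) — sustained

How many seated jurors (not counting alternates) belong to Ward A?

Removed: #123, #124, #130, #131, #133, #139.
Seated jurors 1–9: #125, #126, #127, #128, #129, #132, #134, #135, #136 (alternates #137, #138 not counted).
Of those, in Ward A: #134 → 1.

1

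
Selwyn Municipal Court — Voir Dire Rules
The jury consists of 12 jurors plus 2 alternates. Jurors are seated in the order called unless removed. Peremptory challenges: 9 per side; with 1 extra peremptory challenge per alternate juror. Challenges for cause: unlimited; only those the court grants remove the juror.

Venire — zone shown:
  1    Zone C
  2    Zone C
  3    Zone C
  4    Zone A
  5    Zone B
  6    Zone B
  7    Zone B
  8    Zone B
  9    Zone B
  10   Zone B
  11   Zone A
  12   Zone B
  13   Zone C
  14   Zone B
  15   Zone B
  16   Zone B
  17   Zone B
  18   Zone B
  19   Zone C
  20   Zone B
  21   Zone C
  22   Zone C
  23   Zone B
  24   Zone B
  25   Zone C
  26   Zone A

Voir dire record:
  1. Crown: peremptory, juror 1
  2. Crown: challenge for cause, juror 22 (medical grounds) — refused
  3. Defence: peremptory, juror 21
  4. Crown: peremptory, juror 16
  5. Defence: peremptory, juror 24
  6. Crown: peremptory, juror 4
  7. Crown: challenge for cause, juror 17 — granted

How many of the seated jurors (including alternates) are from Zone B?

Removed: #1, #4, #16, #17, #21, #24.
Seated (14 incl. alternates): #2, #3, #5, #6, #7, #8, #9, #10, #11, #12, #13, #14, #15, #18.
Of those, in Zone B: #5, #6, #7, #8, #9, #10, #12, #14, #15, #18 → 10.

10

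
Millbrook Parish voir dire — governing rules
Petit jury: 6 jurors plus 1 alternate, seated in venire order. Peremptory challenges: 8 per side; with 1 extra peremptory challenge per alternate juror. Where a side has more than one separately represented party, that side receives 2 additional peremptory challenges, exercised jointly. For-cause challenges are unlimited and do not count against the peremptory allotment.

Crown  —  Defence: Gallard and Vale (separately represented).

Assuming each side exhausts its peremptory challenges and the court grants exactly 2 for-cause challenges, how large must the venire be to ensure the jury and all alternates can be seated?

Seats to fill: 6 + 1 alternates = 7.
Peremptories — Crown: 8 + 1×1 = 9; Defence: 8 + 1×1 + 2 = 11; total 20.
For-cause removals: 2.
Minimum venire: 7 + 20 + 2 = 29.

29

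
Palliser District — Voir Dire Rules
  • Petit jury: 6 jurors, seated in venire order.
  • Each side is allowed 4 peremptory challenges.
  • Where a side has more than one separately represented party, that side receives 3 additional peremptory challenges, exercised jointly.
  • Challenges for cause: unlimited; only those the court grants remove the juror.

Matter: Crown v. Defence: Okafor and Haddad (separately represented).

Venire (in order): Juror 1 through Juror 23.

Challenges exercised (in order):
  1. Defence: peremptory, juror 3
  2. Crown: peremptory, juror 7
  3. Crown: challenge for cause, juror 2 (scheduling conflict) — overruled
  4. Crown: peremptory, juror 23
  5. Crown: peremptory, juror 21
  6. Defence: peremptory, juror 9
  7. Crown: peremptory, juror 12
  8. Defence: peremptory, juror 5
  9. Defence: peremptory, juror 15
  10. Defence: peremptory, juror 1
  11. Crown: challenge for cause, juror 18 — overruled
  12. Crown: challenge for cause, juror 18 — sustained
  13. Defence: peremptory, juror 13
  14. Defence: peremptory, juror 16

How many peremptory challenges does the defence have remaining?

0

Defence allotment: 4 base + 3 multi-party = 7.
Defence peremptories used: #3, #9, #5, #15, #1, #13, #16 — 7.
Remaining: 7 − 7 = 0.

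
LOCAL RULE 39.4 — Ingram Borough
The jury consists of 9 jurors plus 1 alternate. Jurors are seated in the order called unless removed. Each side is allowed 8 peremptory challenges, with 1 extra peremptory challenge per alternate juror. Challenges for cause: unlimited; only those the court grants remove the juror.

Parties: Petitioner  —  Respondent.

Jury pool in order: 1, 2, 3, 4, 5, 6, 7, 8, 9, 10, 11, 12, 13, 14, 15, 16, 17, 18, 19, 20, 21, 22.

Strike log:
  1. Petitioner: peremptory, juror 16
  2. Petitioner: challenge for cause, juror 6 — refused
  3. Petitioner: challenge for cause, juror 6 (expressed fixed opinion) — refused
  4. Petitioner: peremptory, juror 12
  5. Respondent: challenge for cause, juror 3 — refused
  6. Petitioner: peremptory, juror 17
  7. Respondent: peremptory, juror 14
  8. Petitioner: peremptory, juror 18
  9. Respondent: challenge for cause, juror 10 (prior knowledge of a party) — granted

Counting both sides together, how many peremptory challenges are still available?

Petitioner allotment: 8 base + 1 × 1 alternate = 9. Respondent allotment: 8 base + 1 × 1 alternate = 9.
Petitioner peremptories used: #16, #12, #17, #18 — 4 (for-cause on #6, #6 don't count).
Respondent peremptories used: #14 — 1 (for-cause on #3, #10 don't count).
Remaining: (9 − 4) + (9 − 1) = 13.

13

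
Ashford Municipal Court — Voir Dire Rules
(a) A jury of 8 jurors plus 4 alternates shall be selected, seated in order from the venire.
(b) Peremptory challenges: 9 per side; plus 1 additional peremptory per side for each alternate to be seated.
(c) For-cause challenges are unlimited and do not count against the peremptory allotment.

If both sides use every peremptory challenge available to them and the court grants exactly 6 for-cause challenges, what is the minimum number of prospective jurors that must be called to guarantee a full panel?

44

Seats to fill: 8 + 4 alternates = 12.
Peremptories: 9 + 1×4 = 13 per side × 2 sides = 26.
For-cause removals: 6.
Minimum venire: 12 + 26 + 6 = 44.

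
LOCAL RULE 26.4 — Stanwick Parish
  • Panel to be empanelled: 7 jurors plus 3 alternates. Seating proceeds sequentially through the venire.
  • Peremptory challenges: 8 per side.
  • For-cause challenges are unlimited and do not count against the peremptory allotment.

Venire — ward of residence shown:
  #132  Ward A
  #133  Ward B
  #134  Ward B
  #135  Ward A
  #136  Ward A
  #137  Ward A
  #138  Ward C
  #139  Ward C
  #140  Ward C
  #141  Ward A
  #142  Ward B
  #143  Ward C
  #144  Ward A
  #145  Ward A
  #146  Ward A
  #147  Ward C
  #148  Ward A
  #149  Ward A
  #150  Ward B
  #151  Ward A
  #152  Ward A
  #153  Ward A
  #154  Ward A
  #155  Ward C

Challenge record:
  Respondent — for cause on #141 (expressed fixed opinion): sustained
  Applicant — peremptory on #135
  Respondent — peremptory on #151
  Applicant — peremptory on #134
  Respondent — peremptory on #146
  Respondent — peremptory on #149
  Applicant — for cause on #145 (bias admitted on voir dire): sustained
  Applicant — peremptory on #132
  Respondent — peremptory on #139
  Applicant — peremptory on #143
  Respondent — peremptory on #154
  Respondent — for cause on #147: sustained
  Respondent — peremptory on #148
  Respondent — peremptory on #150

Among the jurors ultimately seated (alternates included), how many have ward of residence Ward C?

Removed: #132, #134, #135, #139, #141, #143, #145, #146, #147, #148, #149, #150, #151, #154.
Seated (10 incl. alternates): #133, #136, #137, #138, #140, #142, #144, #152, #153, #155.
Of those, in Ward C: #138, #140, #155 → 3.

3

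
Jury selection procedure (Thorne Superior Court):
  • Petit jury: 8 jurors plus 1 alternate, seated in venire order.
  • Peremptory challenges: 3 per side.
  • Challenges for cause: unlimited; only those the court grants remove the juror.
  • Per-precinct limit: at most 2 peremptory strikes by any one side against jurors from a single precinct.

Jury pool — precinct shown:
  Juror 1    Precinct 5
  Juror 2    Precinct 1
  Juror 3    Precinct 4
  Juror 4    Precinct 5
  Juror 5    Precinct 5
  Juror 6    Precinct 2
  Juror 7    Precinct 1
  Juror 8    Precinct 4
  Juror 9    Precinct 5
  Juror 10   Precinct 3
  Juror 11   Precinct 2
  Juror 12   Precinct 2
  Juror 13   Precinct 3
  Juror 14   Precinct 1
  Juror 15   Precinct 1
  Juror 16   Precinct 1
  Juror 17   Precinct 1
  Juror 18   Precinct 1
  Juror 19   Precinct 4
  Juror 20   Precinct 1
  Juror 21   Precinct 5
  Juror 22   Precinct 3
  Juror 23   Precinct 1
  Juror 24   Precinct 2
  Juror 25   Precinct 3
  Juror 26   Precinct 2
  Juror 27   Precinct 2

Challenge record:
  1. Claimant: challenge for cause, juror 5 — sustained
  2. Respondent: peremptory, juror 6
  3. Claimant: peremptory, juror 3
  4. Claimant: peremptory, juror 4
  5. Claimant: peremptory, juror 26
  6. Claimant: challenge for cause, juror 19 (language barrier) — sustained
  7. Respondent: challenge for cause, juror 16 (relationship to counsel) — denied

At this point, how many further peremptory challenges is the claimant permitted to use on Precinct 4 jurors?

0

Claimant peremptories so far: #3, #4, #26 — 3 of 3 used, 0 left overall.
Against Precinct 4: #3 — 1 used; per-precinct cap 2 leaves 1.
Binding limit: min(0, 1) = 0.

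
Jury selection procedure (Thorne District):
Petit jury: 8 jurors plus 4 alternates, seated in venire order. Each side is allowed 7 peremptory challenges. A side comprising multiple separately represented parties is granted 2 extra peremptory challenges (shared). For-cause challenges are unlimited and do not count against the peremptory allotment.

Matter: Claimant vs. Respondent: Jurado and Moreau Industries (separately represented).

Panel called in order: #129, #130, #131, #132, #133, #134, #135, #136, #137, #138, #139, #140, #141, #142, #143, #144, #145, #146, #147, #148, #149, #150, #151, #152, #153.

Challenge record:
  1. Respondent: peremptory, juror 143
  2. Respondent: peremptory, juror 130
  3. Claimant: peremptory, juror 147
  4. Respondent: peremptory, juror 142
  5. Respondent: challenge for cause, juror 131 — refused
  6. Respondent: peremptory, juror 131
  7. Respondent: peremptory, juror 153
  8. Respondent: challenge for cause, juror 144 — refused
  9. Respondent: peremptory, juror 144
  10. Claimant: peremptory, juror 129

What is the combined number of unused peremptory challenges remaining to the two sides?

Claimant allotment: 7. Respondent allotment: 7 base + 2 multi-party = 9.
Claimant peremptories used: #147, #129 — 2.
Respondent peremptories used: #143, #130, #142, #131, #153, #144 — 6 (for-cause on #131, #144 don't count).
Remaining: (7 − 2) + (9 − 6) = 8.

8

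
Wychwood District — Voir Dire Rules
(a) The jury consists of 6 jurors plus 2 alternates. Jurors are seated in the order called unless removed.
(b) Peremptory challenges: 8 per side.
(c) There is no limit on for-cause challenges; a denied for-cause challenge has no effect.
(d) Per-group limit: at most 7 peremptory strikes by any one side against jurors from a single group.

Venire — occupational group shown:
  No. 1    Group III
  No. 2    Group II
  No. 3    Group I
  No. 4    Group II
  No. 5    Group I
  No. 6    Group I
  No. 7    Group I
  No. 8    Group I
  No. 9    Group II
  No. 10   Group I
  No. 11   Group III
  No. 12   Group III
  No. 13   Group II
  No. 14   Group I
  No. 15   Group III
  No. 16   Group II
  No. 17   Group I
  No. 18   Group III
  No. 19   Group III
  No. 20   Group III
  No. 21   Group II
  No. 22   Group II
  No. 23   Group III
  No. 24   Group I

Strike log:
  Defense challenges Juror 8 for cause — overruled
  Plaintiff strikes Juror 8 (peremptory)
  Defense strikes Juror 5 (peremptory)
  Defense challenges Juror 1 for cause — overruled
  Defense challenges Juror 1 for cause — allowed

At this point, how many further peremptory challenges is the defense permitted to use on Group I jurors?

6

Defense peremptories so far: #5 — 1 of 8 used, 7 left overall.
Against Group I: #5 — 1 used; per-group cap 7 leaves 6.
Binding limit: min(7, 6) = 6.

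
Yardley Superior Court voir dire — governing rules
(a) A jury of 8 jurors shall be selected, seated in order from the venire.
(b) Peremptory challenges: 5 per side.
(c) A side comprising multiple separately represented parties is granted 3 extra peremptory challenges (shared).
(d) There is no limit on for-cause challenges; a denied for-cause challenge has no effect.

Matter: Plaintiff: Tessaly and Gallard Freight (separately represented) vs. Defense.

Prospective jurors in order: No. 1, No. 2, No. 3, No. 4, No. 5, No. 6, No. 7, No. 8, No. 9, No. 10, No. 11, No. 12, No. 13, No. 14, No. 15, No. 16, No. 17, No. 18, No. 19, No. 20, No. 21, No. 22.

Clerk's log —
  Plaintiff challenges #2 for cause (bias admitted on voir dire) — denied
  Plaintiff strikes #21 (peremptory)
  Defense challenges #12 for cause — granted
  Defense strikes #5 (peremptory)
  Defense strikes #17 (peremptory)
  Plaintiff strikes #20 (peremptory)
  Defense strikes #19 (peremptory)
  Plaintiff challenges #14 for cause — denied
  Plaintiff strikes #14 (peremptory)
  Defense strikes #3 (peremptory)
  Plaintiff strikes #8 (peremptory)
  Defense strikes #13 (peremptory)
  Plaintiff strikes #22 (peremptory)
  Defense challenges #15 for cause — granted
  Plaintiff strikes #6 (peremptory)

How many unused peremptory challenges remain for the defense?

Defense allotment: 5.
Defense peremptories used: #5, #17, #19, #3, #13 — 5 (for-cause on #12, #15 don't count).
Remaining: 5 − 5 = 0.

0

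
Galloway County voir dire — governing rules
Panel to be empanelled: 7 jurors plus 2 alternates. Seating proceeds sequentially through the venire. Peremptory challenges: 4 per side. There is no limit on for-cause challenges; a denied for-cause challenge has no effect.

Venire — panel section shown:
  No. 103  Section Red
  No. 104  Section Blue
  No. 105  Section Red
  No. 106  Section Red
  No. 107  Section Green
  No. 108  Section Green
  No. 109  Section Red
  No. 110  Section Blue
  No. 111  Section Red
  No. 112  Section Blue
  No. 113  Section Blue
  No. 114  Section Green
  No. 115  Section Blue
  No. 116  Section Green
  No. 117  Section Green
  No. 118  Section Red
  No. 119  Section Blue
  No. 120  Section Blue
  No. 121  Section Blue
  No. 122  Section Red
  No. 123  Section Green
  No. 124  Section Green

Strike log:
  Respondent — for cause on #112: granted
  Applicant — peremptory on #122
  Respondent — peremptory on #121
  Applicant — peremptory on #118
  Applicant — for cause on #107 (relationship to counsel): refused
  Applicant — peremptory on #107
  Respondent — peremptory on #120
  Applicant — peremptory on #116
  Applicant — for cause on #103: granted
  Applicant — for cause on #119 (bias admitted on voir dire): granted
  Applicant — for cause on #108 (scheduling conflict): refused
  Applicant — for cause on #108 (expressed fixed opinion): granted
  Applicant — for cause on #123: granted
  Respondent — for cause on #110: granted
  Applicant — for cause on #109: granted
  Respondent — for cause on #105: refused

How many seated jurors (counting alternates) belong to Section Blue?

Removed: #103, #107, #108, #109, #110, #112, #116, #118, #119, #120, #121, #122, #123.
Seated (9 incl. alternates): #104, #105, #106, #111, #113, #114, #115, #117, #124.
Of those, in Section Blue: #104, #113, #115 → 3.

3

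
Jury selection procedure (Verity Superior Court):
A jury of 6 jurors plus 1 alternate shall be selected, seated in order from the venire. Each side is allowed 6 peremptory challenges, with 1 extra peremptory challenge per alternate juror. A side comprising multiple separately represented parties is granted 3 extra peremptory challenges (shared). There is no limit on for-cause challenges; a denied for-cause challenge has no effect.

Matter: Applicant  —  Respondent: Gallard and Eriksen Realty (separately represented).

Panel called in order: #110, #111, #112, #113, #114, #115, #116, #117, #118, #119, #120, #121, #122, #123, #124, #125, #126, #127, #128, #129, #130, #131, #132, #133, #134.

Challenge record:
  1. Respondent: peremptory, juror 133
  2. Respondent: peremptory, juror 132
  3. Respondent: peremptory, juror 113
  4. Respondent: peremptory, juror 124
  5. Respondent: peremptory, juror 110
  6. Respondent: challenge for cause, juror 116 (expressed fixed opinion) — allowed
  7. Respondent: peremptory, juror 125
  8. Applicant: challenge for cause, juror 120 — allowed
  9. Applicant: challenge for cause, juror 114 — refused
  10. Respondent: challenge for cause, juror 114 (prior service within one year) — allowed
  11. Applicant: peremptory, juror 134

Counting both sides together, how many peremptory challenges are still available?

10

Applicant allotment: 6 base + 1 × 1 alternate = 7. Respondent allotment: 6 base + 1 × 1 alternate + 3 multi-party = 10.
Applicant peremptories used: #134 — 1 (for-cause on #120, #114 don't count).
Respondent peremptories used: #133, #132, #113, #124, #110, #125 — 6 (for-cause on #116, #114 don't count).
Remaining: (7 − 1) + (10 − 6) = 10.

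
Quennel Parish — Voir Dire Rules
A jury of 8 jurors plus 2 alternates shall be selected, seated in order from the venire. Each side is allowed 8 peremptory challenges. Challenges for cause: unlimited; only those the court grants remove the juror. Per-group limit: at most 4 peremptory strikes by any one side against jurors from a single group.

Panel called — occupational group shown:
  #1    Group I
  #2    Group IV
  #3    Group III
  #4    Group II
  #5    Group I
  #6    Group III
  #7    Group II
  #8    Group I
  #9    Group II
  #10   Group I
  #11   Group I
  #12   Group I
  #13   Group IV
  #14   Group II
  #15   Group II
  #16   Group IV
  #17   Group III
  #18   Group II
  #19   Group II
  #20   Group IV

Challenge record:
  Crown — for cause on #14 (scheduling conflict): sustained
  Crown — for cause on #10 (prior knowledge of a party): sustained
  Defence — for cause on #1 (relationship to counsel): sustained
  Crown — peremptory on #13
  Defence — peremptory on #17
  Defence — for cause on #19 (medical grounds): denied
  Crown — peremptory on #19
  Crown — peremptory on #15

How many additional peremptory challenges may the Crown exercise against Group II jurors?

2

Crown peremptories so far: #13, #19, #15 — 3 of 8 used, 5 left overall.
Against Group II: #19, #15 — 2 used; per-group cap 4 leaves 2.
Binding limit: min(5, 2) = 2.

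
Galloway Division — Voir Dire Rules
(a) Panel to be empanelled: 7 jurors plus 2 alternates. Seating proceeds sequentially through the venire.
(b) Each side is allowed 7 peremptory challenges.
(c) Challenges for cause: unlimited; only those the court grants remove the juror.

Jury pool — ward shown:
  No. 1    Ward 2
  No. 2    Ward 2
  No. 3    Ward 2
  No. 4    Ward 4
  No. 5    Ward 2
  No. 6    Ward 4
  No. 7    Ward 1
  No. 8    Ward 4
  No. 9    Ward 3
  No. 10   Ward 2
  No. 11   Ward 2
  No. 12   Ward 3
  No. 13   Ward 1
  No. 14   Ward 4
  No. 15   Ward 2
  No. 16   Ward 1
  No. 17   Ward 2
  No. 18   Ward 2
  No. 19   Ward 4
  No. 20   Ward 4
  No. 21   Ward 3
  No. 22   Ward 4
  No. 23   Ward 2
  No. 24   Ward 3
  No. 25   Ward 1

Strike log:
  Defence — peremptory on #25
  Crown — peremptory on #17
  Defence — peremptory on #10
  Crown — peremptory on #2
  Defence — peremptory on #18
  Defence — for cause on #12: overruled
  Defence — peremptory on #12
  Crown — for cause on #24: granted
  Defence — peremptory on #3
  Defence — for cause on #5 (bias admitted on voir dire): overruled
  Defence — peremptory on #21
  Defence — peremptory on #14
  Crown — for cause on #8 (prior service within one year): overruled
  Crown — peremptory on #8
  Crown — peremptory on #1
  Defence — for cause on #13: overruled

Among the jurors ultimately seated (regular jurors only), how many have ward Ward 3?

1

Removed: #1, #2, #3, #8, #10, #12, #14, #17, #18, #21, #24, #25.
Seated jurors 1–7: #4, #5, #6, #7, #9, #11, #13 (alternates #15, #16 not counted).
Of those, in Ward 3: #9 → 1.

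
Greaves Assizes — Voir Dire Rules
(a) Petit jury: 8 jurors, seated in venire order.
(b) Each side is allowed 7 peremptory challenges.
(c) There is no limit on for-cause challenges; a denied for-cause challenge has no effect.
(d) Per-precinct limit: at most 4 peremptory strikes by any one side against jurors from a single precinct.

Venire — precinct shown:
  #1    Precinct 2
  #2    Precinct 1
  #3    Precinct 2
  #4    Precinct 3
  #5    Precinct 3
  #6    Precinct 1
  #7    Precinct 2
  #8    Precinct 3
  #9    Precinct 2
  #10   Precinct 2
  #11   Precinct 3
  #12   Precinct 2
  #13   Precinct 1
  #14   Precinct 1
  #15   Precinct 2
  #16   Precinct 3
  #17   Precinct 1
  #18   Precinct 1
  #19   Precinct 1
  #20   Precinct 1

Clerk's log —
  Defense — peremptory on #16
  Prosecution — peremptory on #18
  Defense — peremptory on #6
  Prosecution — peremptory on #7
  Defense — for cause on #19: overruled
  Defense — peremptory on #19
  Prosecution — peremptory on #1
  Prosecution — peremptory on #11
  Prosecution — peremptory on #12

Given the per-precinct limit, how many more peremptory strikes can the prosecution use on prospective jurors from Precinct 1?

Prosecution peremptories so far: #18, #7, #1, #11, #12 — 5 of 7 used, 2 left overall.
Against Precinct 1: #18 — 1 used; per-precinct cap 4 leaves 3.
Binding limit: min(2, 3) = 2.

2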